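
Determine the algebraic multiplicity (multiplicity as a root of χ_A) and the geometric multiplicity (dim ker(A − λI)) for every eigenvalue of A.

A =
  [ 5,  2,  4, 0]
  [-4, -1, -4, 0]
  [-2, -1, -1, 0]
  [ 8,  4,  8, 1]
λ = 1: alg = 4, geom = 3

Step 1 — factor the characteristic polynomial to read off the algebraic multiplicities:
  χ_A(x) = (x - 1)^4

Step 2 — compute geometric multiplicities via the rank-nullity identity g(λ) = n − rank(A − λI):
  rank(A − (1)·I) = 1, so dim ker(A − (1)·I) = n − 1 = 3

Summary:
  λ = 1: algebraic multiplicity = 4, geometric multiplicity = 3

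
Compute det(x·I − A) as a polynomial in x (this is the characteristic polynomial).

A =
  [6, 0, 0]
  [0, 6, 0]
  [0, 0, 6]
x^3 - 18*x^2 + 108*x - 216

Expanding det(x·I − A) (e.g. by cofactor expansion or by noting that A is similar to its Jordan form J, which has the same characteristic polynomial as A) gives
  χ_A(x) = x^3 - 18*x^2 + 108*x - 216
which factors as (x - 6)^3. The eigenvalues (with algebraic multiplicities) are λ = 6 with multiplicity 3.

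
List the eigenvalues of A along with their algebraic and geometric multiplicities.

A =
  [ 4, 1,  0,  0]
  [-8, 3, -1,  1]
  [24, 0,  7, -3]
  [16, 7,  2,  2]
λ = 4: alg = 4, geom = 2

Step 1 — factor the characteristic polynomial to read off the algebraic multiplicities:
  χ_A(x) = (x - 4)^4

Step 2 — compute geometric multiplicities via the rank-nullity identity g(λ) = n − rank(A − λI):
  rank(A − (4)·I) = 2, so dim ker(A − (4)·I) = n − 2 = 2

Summary:
  λ = 4: algebraic multiplicity = 4, geometric multiplicity = 2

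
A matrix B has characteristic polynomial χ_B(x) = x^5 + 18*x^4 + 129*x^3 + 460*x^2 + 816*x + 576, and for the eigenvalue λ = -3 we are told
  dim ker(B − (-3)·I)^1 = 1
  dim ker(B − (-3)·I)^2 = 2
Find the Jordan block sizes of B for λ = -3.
Block sizes for λ = -3: [2]

From the dimensions of kernels of powers, the number of Jordan blocks of size at least j is d_j − d_{j−1} where d_j = dim ker(N^j) (with d_0 = 0). Computing the differences gives [1, 1].
The number of blocks of size exactly k is (#blocks of size ≥ k) − (#blocks of size ≥ k + 1), so the partition is: 1 block(s) of size 2.
In nonincreasing order the block sizes are [2].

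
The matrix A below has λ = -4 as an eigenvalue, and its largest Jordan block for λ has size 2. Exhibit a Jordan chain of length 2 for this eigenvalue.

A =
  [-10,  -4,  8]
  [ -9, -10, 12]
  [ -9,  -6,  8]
A Jordan chain for λ = -4 of length 2:
v_1 = (-6, -9, -9)ᵀ
v_2 = (1, 0, 0)ᵀ

Let N = A − (-4)·I. We want v_2 with N^2 v_2 = 0 but N^1 v_2 ≠ 0; then v_{j-1} := N · v_j for j = 2, …, 2.

Pick v_2 = (1, 0, 0)ᵀ.
Then v_1 = N · v_2 = (-6, -9, -9)ᵀ.

Sanity check: (A − (-4)·I) v_1 = (0, 0, 0)ᵀ = 0. ✓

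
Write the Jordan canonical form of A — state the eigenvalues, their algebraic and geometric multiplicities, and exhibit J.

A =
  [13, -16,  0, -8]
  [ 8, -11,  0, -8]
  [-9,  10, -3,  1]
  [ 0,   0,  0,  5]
J_2(-3) ⊕ J_1(5) ⊕ J_1(5)

The characteristic polynomial is
  det(x·I − A) = x^4 - 4*x^3 - 26*x^2 + 60*x + 225 = (x - 5)^2*(x + 3)^2

Eigenvalues and multiplicities (the geometric multiplicity of λ is n − rank(A − λI), which equals the number of Jordan blocks for λ):
  λ = -3: algebraic multiplicity = 2, geometric multiplicity = 1
  λ = 5: algebraic multiplicity = 2, geometric multiplicity = 2

Determining the block sizes for each eigenvalue:
  λ = -3: one block (gm = 1), so the single block has size am = 2 → block sizes [2]
  λ = 5: gm = am = 2, so every block has size 1 → block sizes [1, 1]

Assembling the blocks gives a Jordan form
J =
  [-3,  1, 0, 0]
  [ 0, -3, 0, 0]
  [ 0,  0, 5, 0]
  [ 0,  0, 0, 5]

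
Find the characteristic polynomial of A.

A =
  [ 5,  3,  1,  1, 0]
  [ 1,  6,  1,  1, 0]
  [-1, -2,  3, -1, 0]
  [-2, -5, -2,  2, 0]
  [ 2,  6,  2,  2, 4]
x^5 - 20*x^4 + 160*x^3 - 640*x^2 + 1280*x - 1024

Expanding det(x·I − A) (e.g. by cofactor expansion or by noting that A is similar to its Jordan form J, which has the same characteristic polynomial as A) gives
  χ_A(x) = x^5 - 20*x^4 + 160*x^3 - 640*x^2 + 1280*x - 1024
which factors as (x - 4)^5. The eigenvalues (with algebraic multiplicities) are λ = 4 with multiplicity 5.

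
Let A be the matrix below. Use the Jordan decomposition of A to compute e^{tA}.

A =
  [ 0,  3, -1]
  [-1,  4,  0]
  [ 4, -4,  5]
e^{tA} =
  [t^2*exp(3*t) - 3*t*exp(3*t) + exp(3*t), -t^2*exp(3*t) + 3*t*exp(3*t), t^2*exp(3*t)/2 - t*exp(3*t)]
  [t^2*exp(3*t) - t*exp(3*t), -t^2*exp(3*t) + t*exp(3*t) + exp(3*t), t^2*exp(3*t)/2]
  [4*t*exp(3*t), -4*t*exp(3*t), 2*t*exp(3*t) + exp(3*t)]

Strategy: write A = P · J · P⁻¹ where J is a Jordan canonical form, so e^{tA} = P · e^{tJ} · P⁻¹, and e^{tJ} can be computed block-by-block.

A has Jordan form
J =
  [3, 1, 0]
  [0, 3, 1]
  [0, 0, 3]
(up to reordering of blocks).

Per-block formulas:
  For a 3×3 Jordan block J_3(3): exp(t · J_3(3)) = e^(3t)·(I + t·N + (t^2/2)·N^2), where N is the 3×3 nilpotent shift.

After assembling e^{tJ} and conjugating by P, we get:

e^{tA} =
  [t^2*exp(3*t) - 3*t*exp(3*t) + exp(3*t), -t^2*exp(3*t) + 3*t*exp(3*t), t^2*exp(3*t)/2 - t*exp(3*t)]
  [t^2*exp(3*t) - t*exp(3*t), -t^2*exp(3*t) + t*exp(3*t) + exp(3*t), t^2*exp(3*t)/2]
  [4*t*exp(3*t), -4*t*exp(3*t), 2*t*exp(3*t) + exp(3*t)]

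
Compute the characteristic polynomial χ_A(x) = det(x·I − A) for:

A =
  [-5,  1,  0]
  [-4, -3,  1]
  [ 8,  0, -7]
x^3 + 15*x^2 + 75*x + 125

Expanding det(x·I − A) (e.g. by cofactor expansion or by noting that A is similar to its Jordan form J, which has the same characteristic polynomial as A) gives
  χ_A(x) = x^3 + 15*x^2 + 75*x + 125
which factors as (x + 5)^3. The eigenvalues (with algebraic multiplicities) are λ = -5 with multiplicity 3.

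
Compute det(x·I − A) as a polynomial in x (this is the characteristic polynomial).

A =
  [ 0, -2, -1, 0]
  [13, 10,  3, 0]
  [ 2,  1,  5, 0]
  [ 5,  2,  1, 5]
x^4 - 20*x^3 + 150*x^2 - 500*x + 625

Expanding det(x·I − A) (e.g. by cofactor expansion or by noting that A is similar to its Jordan form J, which has the same characteristic polynomial as A) gives
  χ_A(x) = x^4 - 20*x^3 + 150*x^2 - 500*x + 625
which factors as (x - 5)^4. The eigenvalues (with algebraic multiplicities) are λ = 5 with multiplicity 4.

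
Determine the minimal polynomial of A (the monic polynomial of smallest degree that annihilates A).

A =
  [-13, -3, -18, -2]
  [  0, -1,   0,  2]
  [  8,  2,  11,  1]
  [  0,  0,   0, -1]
x^2 + 2*x + 1

The characteristic polynomial is χ_A(x) = (x + 1)^4, so the eigenvalues are known. The minimal polynomial is
  m_A(x) = Π_λ (x − λ)^{k_λ}
where k_λ is the size of the *largest* Jordan block for λ (equivalently, the smallest k with (A − λI)^k v = 0 for every generalised eigenvector v of λ).

  λ = -1: largest Jordan block has size 2, contributing (x + 1)^2

So m_A(x) = (x + 1)^2 = x^2 + 2*x + 1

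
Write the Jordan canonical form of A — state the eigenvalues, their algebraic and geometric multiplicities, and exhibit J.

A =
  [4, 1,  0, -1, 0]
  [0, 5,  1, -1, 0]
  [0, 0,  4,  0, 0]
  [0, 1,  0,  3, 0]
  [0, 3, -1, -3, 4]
J_3(4) ⊕ J_1(4) ⊕ J_1(4)

The characteristic polynomial is
  det(x·I − A) = x^5 - 20*x^4 + 160*x^3 - 640*x^2 + 1280*x - 1024 = (x - 4)^5

Eigenvalues and multiplicities (the geometric multiplicity of λ is n − rank(A − λI), which equals the number of Jordan blocks for λ):
  λ = 4: algebraic multiplicity = 5, geometric multiplicity = 3

Determining the block sizes for each eigenvalue:
  λ = 4: with am = 5 and gm = 3, the partition is not yet determined (e.g. several partitions of 5 into 3 parts exist). Let N = A − (4)·I. Computing rank(N^1) = 2, rank(N^2) = 1, rank(N^3) = 0; the number of blocks of size ≥ j is rank(N^{j−1}) − rank(N^j), giving [3, 1, 1]. So we have 1 block(s) of size 3, 2 block(s) of size 1 → block sizes [3, 1, 1]

Assembling the blocks gives a Jordan form
J =
  [4, 1, 0, 0, 0]
  [0, 4, 1, 0, 0]
  [0, 0, 4, 0, 0]
  [0, 0, 0, 4, 0]
  [0, 0, 0, 0, 4]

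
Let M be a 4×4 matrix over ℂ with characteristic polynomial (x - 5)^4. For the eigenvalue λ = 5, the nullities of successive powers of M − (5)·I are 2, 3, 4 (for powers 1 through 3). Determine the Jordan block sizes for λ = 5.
Block sizes for λ = 5: [3, 1]

From the dimensions of kernels of powers, the number of Jordan blocks of size at least j is d_j − d_{j−1} where d_j = dim ker(N^j) (with d_0 = 0). Computing the differences gives [2, 1, 1].
The number of blocks of size exactly k is (#blocks of size ≥ k) − (#blocks of size ≥ k + 1), so the partition is: 1 block(s) of size 1, 1 block(s) of size 3.
In nonincreasing order the block sizes are [3, 1].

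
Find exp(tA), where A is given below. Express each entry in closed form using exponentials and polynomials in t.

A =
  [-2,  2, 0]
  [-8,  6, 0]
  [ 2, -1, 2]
e^{tA} =
  [-4*t*exp(2*t) + exp(2*t), 2*t*exp(2*t), 0]
  [-8*t*exp(2*t), 4*t*exp(2*t) + exp(2*t), 0]
  [2*t*exp(2*t), -t*exp(2*t), exp(2*t)]

Strategy: write A = P · J · P⁻¹ where J is a Jordan canonical form, so e^{tA} = P · e^{tJ} · P⁻¹, and e^{tJ} can be computed block-by-block.

A has Jordan form
J =
  [2, 1, 0]
  [0, 2, 0]
  [0, 0, 2]
(up to reordering of blocks).

Per-block formulas:
  For a 1×1 block at λ = 2: exp(t · [2]) = [e^(2t)].
  For a 2×2 Jordan block J_2(2): exp(t · J_2(2)) = e^(2t)·(I + t·N), where N is the 2×2 nilpotent shift.

After assembling e^{tJ} and conjugating by P, we get:

e^{tA} =
  [-4*t*exp(2*t) + exp(2*t), 2*t*exp(2*t), 0]
  [-8*t*exp(2*t), 4*t*exp(2*t) + exp(2*t), 0]
  [2*t*exp(2*t), -t*exp(2*t), exp(2*t)]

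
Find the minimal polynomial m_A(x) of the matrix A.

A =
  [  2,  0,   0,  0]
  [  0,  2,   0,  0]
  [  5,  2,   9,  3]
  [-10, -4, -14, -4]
x^2 - 5*x + 6

The characteristic polynomial is χ_A(x) = (x - 3)*(x - 2)^3, so the eigenvalues are known. The minimal polynomial is
  m_A(x) = Π_λ (x − λ)^{k_λ}
where k_λ is the size of the *largest* Jordan block for λ (equivalently, the smallest k with (A − λI)^k v = 0 for every generalised eigenvector v of λ).

  λ = 2: largest Jordan block has size 1, contributing (x − 2)
  λ = 3: largest Jordan block has size 1, contributing (x − 3)

So m_A(x) = (x - 3)*(x - 2) = x^2 - 5*x + 6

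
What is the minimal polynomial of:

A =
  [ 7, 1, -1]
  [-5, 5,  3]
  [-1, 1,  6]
x^3 - 18*x^2 + 108*x - 216

The characteristic polynomial is χ_A(x) = (x - 6)^3, so the eigenvalues are known. The minimal polynomial is
  m_A(x) = Π_λ (x − λ)^{k_λ}
where k_λ is the size of the *largest* Jordan block for λ (equivalently, the smallest k with (A − λI)^k v = 0 for every generalised eigenvector v of λ).

  λ = 6: largest Jordan block has size 3, contributing (x − 6)^3

So m_A(x) = (x - 6)^3 = x^3 - 18*x^2 + 108*x - 216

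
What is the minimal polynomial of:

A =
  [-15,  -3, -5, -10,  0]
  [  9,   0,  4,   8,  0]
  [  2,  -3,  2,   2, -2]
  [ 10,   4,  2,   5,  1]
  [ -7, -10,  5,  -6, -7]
x^3 + 9*x^2 + 27*x + 27

The characteristic polynomial is χ_A(x) = (x + 3)^5, so the eigenvalues are known. The minimal polynomial is
  m_A(x) = Π_λ (x − λ)^{k_λ}
where k_λ is the size of the *largest* Jordan block for λ (equivalently, the smallest k with (A − λI)^k v = 0 for every generalised eigenvector v of λ).

  λ = -3: largest Jordan block has size 3, contributing (x + 3)^3

So m_A(x) = (x + 3)^3 = x^3 + 9*x^2 + 27*x + 27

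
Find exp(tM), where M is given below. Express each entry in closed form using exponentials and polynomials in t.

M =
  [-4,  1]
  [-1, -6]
e^{tM} =
  [t*exp(-5*t) + exp(-5*t), t*exp(-5*t)]
  [-t*exp(-5*t), -t*exp(-5*t) + exp(-5*t)]

Strategy: write M = P · J · P⁻¹ where J is a Jordan canonical form, so e^{tM} = P · e^{tJ} · P⁻¹, and e^{tJ} can be computed block-by-block.

M has Jordan form
J =
  [-5,  1]
  [ 0, -5]
(up to reordering of blocks).

Per-block formulas:
  For a 2×2 Jordan block J_2(-5): exp(t · J_2(-5)) = e^(-5t)·(I + t·N), where N is the 2×2 nilpotent shift.

After assembling e^{tJ} and conjugating by P, we get:

e^{tM} =
  [t*exp(-5*t) + exp(-5*t), t*exp(-5*t)]
  [-t*exp(-5*t), -t*exp(-5*t) + exp(-5*t)]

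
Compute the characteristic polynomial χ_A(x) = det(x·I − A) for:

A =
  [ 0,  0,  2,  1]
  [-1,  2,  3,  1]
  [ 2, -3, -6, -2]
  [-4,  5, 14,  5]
x^4 - x^3

Expanding det(x·I − A) (e.g. by cofactor expansion or by noting that A is similar to its Jordan form J, which has the same characteristic polynomial as A) gives
  χ_A(x) = x^4 - x^3
which factors as x^3*(x - 1). The eigenvalues (with algebraic multiplicities) are λ = 0 with multiplicity 3, λ = 1 with multiplicity 1.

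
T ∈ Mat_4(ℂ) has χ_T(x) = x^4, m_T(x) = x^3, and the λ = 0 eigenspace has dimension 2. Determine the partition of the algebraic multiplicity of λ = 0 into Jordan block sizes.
Block sizes for λ = 0: [3, 1]

Step 1 — from the characteristic polynomial, algebraic multiplicity of λ = 0 is 4. From dim ker(T − (0)·I) = 2, there are exactly 2 Jordan blocks for λ = 0.
Step 2 — from the minimal polynomial, the factor (x − 0)^3 tells us the largest block for λ = 0 has size 3.
Step 3 — with total size 4, 2 blocks, and largest block 3, the block sizes (in nonincreasing order) are [3, 1].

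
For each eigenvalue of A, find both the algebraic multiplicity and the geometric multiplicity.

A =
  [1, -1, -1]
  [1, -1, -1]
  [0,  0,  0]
λ = 0: alg = 3, geom = 2

Step 1 — factor the characteristic polynomial to read off the algebraic multiplicities:
  χ_A(x) = x^3

Step 2 — compute geometric multiplicities via the rank-nullity identity g(λ) = n − rank(A − λI):
  rank(A − (0)·I) = 1, so dim ker(A − (0)·I) = n − 1 = 2

Summary:
  λ = 0: algebraic multiplicity = 3, geometric multiplicity = 2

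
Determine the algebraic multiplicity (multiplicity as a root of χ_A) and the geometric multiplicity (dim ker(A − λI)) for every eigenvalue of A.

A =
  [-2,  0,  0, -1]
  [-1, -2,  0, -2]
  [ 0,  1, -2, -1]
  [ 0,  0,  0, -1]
λ = -2: alg = 3, geom = 1; λ = -1: alg = 1, geom = 1

Step 1 — factor the characteristic polynomial to read off the algebraic multiplicities:
  χ_A(x) = (x + 1)*(x + 2)^3

Step 2 — compute geometric multiplicities via the rank-nullity identity g(λ) = n − rank(A − λI):
  rank(A − (-2)·I) = 3, so dim ker(A − (-2)·I) = n − 3 = 1
  rank(A − (-1)·I) = 3, so dim ker(A − (-1)·I) = n − 3 = 1

Summary:
  λ = -2: algebraic multiplicity = 3, geometric multiplicity = 1
  λ = -1: algebraic multiplicity = 1, geometric multiplicity = 1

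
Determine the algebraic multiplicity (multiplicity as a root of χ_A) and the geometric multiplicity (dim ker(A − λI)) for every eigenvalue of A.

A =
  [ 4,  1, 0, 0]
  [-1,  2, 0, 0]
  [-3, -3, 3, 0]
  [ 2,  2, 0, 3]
λ = 3: alg = 4, geom = 3

Step 1 — factor the characteristic polynomial to read off the algebraic multiplicities:
  χ_A(x) = (x - 3)^4

Step 2 — compute geometric multiplicities via the rank-nullity identity g(λ) = n − rank(A − λI):
  rank(A − (3)·I) = 1, so dim ker(A − (3)·I) = n − 1 = 3

Summary:
  λ = 3: algebraic multiplicity = 4, geometric multiplicity = 3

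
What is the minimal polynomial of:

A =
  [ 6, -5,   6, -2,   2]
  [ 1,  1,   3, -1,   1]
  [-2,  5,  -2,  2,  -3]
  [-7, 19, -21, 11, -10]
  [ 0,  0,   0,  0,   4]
x^3 - 12*x^2 + 48*x - 64

The characteristic polynomial is χ_A(x) = (x - 4)^5, so the eigenvalues are known. The minimal polynomial is
  m_A(x) = Π_λ (x − λ)^{k_λ}
where k_λ is the size of the *largest* Jordan block for λ (equivalently, the smallest k with (A − λI)^k v = 0 for every generalised eigenvector v of λ).

  λ = 4: largest Jordan block has size 3, contributing (x − 4)^3

So m_A(x) = (x - 4)^3 = x^3 - 12*x^2 + 48*x - 64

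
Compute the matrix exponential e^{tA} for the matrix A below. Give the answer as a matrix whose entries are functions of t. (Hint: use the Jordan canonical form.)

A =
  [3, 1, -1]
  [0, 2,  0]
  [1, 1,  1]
e^{tA} =
  [t*exp(2*t) + exp(2*t), t*exp(2*t), -t*exp(2*t)]
  [0, exp(2*t), 0]
  [t*exp(2*t), t*exp(2*t), -t*exp(2*t) + exp(2*t)]

Strategy: write A = P · J · P⁻¹ where J is a Jordan canonical form, so e^{tA} = P · e^{tJ} · P⁻¹, and e^{tJ} can be computed block-by-block.

A has Jordan form
J =
  [2, 1, 0]
  [0, 2, 0]
  [0, 0, 2]
(up to reordering of blocks).

Per-block formulas:
  For a 1×1 block at λ = 2: exp(t · [2]) = [e^(2t)].
  For a 2×2 Jordan block J_2(2): exp(t · J_2(2)) = e^(2t)·(I + t·N), where N is the 2×2 nilpotent shift.

After assembling e^{tJ} and conjugating by P, we get:

e^{tA} =
  [t*exp(2*t) + exp(2*t), t*exp(2*t), -t*exp(2*t)]
  [0, exp(2*t), 0]
  [t*exp(2*t), t*exp(2*t), -t*exp(2*t) + exp(2*t)]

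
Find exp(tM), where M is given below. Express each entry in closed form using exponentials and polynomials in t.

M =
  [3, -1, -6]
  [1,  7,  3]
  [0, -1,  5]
e^{tM} =
  [3*t^2*exp(5*t)/2 - 2*t*exp(5*t) + exp(5*t), 3*t^2*exp(5*t) - t*exp(5*t), 9*t^2*exp(5*t)/2 - 6*t*exp(5*t)]
  [t*exp(5*t), 2*t*exp(5*t) + exp(5*t), 3*t*exp(5*t)]
  [-t^2*exp(5*t)/2, -t^2*exp(5*t) - t*exp(5*t), -3*t^2*exp(5*t)/2 + exp(5*t)]

Strategy: write M = P · J · P⁻¹ where J is a Jordan canonical form, so e^{tM} = P · e^{tJ} · P⁻¹, and e^{tJ} can be computed block-by-block.

M has Jordan form
J =
  [5, 1, 0]
  [0, 5, 1]
  [0, 0, 5]
(up to reordering of blocks).

Per-block formulas:
  For a 3×3 Jordan block J_3(5): exp(t · J_3(5)) = e^(5t)·(I + t·N + (t^2/2)·N^2), where N is the 3×3 nilpotent shift.

After assembling e^{tJ} and conjugating by P, we get:

e^{tM} =
  [3*t^2*exp(5*t)/2 - 2*t*exp(5*t) + exp(5*t), 3*t^2*exp(5*t) - t*exp(5*t), 9*t^2*exp(5*t)/2 - 6*t*exp(5*t)]
  [t*exp(5*t), 2*t*exp(5*t) + exp(5*t), 3*t*exp(5*t)]
  [-t^2*exp(5*t)/2, -t^2*exp(5*t) - t*exp(5*t), -3*t^2*exp(5*t)/2 + exp(5*t)]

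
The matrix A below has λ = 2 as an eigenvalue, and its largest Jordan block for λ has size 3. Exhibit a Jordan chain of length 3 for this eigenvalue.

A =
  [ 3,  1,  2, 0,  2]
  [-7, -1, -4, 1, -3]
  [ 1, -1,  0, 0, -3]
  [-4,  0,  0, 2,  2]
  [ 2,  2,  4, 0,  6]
A Jordan chain for λ = 2 of length 3:
v_1 = (2, -6, -2, 0, 4)ᵀ
v_2 = (2, -4, -2, 0, 4)ᵀ
v_3 = (0, 0, 1, 0, 0)ᵀ

Let N = A − (2)·I. We want v_3 with N^3 v_3 = 0 but N^2 v_3 ≠ 0; then v_{j-1} := N · v_j for j = 3, …, 2.

Pick v_3 = (0, 0, 1, 0, 0)ᵀ.
Then v_2 = N · v_3 = (2, -4, -2, 0, 4)ᵀ.
Then v_1 = N · v_2 = (2, -6, -2, 0, 4)ᵀ.

Sanity check: (A − (2)·I) v_1 = (0, 0, 0, 0, 0)ᵀ = 0. ✓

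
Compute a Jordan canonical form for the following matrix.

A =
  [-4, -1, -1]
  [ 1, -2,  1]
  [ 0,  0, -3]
J_2(-3) ⊕ J_1(-3)

The characteristic polynomial is
  det(x·I − A) = x^3 + 9*x^2 + 27*x + 27 = (x + 3)^3

Eigenvalues and multiplicities (the geometric multiplicity of λ is n − rank(A − λI), which equals the number of Jordan blocks for λ):
  λ = -3: algebraic multiplicity = 3, geometric multiplicity = 2

Determining the block sizes for each eigenvalue:
  λ = -3: 2 blocks summing to 3 forces exactly one block of size 2 and the rest size 1 → block sizes [2, 1]

Assembling the blocks gives a Jordan form
J =
  [-3,  1,  0]
  [ 0, -3,  0]
  [ 0,  0, -3]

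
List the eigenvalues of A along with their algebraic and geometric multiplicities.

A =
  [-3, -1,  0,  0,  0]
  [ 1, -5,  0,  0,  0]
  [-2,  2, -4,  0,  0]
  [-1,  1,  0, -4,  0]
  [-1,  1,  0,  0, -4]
λ = -4: alg = 5, geom = 4

Step 1 — factor the characteristic polynomial to read off the algebraic multiplicities:
  χ_A(x) = (x + 4)^5

Step 2 — compute geometric multiplicities via the rank-nullity identity g(λ) = n − rank(A − λI):
  rank(A − (-4)·I) = 1, so dim ker(A − (-4)·I) = n − 1 = 4

Summary:
  λ = -4: algebraic multiplicity = 5, geometric multiplicity = 4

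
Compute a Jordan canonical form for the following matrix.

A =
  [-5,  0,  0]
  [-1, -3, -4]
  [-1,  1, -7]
J_3(-5)

The characteristic polynomial is
  det(x·I − A) = x^3 + 15*x^2 + 75*x + 125 = (x + 5)^3

Eigenvalues and multiplicities (the geometric multiplicity of λ is n − rank(A − λI), which equals the number of Jordan blocks for λ):
  λ = -5: algebraic multiplicity = 3, geometric multiplicity = 1

Determining the block sizes for each eigenvalue:
  λ = -5: one block (gm = 1), so the single block has size am = 3 → block sizes [3]

Assembling the blocks gives a Jordan form
J =
  [-5,  1,  0]
  [ 0, -5,  1]
  [ 0,  0, -5]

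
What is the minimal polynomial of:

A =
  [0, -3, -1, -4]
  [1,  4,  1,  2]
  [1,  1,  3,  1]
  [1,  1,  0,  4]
x^3 - 8*x^2 + 21*x - 18

The characteristic polynomial is χ_A(x) = (x - 3)^3*(x - 2), so the eigenvalues are known. The minimal polynomial is
  m_A(x) = Π_λ (x − λ)^{k_λ}
where k_λ is the size of the *largest* Jordan block for λ (equivalently, the smallest k with (A − λI)^k v = 0 for every generalised eigenvector v of λ).

  λ = 2: largest Jordan block has size 1, contributing (x − 2)
  λ = 3: largest Jordan block has size 2, contributing (x − 3)^2

So m_A(x) = (x - 3)^2*(x - 2) = x^3 - 8*x^2 + 21*x - 18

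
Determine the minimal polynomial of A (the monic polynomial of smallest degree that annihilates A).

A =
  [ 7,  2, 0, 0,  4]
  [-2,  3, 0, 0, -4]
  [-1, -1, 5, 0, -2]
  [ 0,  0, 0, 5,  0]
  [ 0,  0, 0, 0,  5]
x^2 - 10*x + 25

The characteristic polynomial is χ_A(x) = (x - 5)^5, so the eigenvalues are known. The minimal polynomial is
  m_A(x) = Π_λ (x − λ)^{k_λ}
where k_λ is the size of the *largest* Jordan block for λ (equivalently, the smallest k with (A − λI)^k v = 0 for every generalised eigenvector v of λ).

  λ = 5: largest Jordan block has size 2, contributing (x − 5)^2

So m_A(x) = (x - 5)^2 = x^2 - 10*x + 25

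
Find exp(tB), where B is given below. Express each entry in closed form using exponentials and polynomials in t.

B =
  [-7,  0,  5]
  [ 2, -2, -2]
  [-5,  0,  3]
e^{tB} =
  [-5*t*exp(-2*t) + exp(-2*t), 0, 5*t*exp(-2*t)]
  [2*t*exp(-2*t), exp(-2*t), -2*t*exp(-2*t)]
  [-5*t*exp(-2*t), 0, 5*t*exp(-2*t) + exp(-2*t)]

Strategy: write B = P · J · P⁻¹ where J is a Jordan canonical form, so e^{tB} = P · e^{tJ} · P⁻¹, and e^{tJ} can be computed block-by-block.

B has Jordan form
J =
  [-2,  1,  0]
  [ 0, -2,  0]
  [ 0,  0, -2]
(up to reordering of blocks).

Per-block formulas:
  For a 2×2 Jordan block J_2(-2): exp(t · J_2(-2)) = e^(-2t)·(I + t·N), where N is the 2×2 nilpotent shift.
  For a 1×1 block at λ = -2: exp(t · [-2]) = [e^(-2t)].

After assembling e^{tJ} and conjugating by P, we get:

e^{tB} =
  [-5*t*exp(-2*t) + exp(-2*t), 0, 5*t*exp(-2*t)]
  [2*t*exp(-2*t), exp(-2*t), -2*t*exp(-2*t)]
  [-5*t*exp(-2*t), 0, 5*t*exp(-2*t) + exp(-2*t)]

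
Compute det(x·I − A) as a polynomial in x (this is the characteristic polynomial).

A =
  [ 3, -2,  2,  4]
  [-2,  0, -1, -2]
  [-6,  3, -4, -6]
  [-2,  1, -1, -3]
x^4 + 4*x^3 + 6*x^2 + 4*x + 1

Expanding det(x·I − A) (e.g. by cofactor expansion or by noting that A is similar to its Jordan form J, which has the same characteristic polynomial as A) gives
  χ_A(x) = x^4 + 4*x^3 + 6*x^2 + 4*x + 1
which factors as (x + 1)^4. The eigenvalues (with algebraic multiplicities) are λ = -1 with multiplicity 4.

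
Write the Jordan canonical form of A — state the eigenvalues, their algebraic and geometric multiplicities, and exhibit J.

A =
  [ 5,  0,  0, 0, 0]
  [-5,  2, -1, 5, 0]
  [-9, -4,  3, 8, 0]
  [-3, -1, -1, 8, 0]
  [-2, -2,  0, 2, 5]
J_1(3) ⊕ J_3(5) ⊕ J_1(5)

The characteristic polynomial is
  det(x·I − A) = x^5 - 23*x^4 + 210*x^3 - 950*x^2 + 2125*x - 1875 = (x - 5)^4*(x - 3)

Eigenvalues and multiplicities (the geometric multiplicity of λ is n − rank(A − λI), which equals the number of Jordan blocks for λ):
  λ = 3: algebraic multiplicity = 1, geometric multiplicity = 1
  λ = 5: algebraic multiplicity = 4, geometric multiplicity = 2

Determining the block sizes for each eigenvalue:
  λ = 3: one block (gm = 1), so the single block has size am = 1 → block sizes [1]
  λ = 5: with am = 4 and gm = 2, the partition is not yet determined (e.g. several partitions of 4 into 2 parts exist). Let N = A − (5)·I. Computing rank(N^1) = 3, rank(N^2) = 2, rank(N^3) = 1; the number of blocks of size ≥ j is rank(N^{j−1}) − rank(N^j), giving [2, 1, 1]. So we have 1 block(s) of size 3, 1 block(s) of size 1 → block sizes [3, 1]

Assembling the blocks gives a Jordan form
J =
  [3, 0, 0, 0, 0]
  [0, 5, 1, 0, 0]
  [0, 0, 5, 1, 0]
  [0, 0, 0, 5, 0]
  [0, 0, 0, 0, 5]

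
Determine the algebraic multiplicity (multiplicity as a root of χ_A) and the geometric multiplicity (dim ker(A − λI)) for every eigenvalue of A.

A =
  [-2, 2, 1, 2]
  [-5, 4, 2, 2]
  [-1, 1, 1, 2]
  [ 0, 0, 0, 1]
λ = 1: alg = 4, geom = 2

Step 1 — factor the characteristic polynomial to read off the algebraic multiplicities:
  χ_A(x) = (x - 1)^4

Step 2 — compute geometric multiplicities via the rank-nullity identity g(λ) = n − rank(A − λI):
  rank(A − (1)·I) = 2, so dim ker(A − (1)·I) = n − 2 = 2

Summary:
  λ = 1: algebraic multiplicity = 4, geometric multiplicity = 2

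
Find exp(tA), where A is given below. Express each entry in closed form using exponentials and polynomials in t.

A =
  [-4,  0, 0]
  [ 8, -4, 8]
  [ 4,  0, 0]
e^{tA} =
  [exp(-4*t), 0, 0]
  [2 - 2*exp(-4*t), exp(-4*t), 2 - 2*exp(-4*t)]
  [1 - exp(-4*t), 0, 1]

Strategy: write A = P · J · P⁻¹ where J is a Jordan canonical form, so e^{tA} = P · e^{tJ} · P⁻¹, and e^{tJ} can be computed block-by-block.

A has Jordan form
J =
  [-4,  0, 0]
  [ 0, -4, 0]
  [ 0,  0, 0]
(up to reordering of blocks).

Per-block formulas:
  For a 1×1 block at λ = -4: exp(t · [-4]) = [e^(-4t)].
  For a 1×1 block at λ = 0: exp(t · [0]) = [e^(0t)].

After assembling e^{tJ} and conjugating by P, we get:

e^{tA} =
  [exp(-4*t), 0, 0]
  [2 - 2*exp(-4*t), exp(-4*t), 2 - 2*exp(-4*t)]
  [1 - exp(-4*t), 0, 1]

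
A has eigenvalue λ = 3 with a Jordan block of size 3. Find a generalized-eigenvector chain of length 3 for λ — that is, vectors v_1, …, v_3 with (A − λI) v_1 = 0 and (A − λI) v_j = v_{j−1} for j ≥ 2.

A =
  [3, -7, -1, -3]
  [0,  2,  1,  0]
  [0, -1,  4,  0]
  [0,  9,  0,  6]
A Jordan chain for λ = 3 of length 3:
v_1 = (-3, 0, 0, 0)ᵀ
v_2 = (-5, -3, -3, 9)ᵀ
v_3 = (0, 1, -2, 0)ᵀ

Let N = A − (3)·I. We want v_3 with N^3 v_3 = 0 but N^2 v_3 ≠ 0; then v_{j-1} := N · v_j for j = 3, …, 2.

Pick v_3 = (0, 1, -2, 0)ᵀ.
Then v_2 = N · v_3 = (-5, -3, -3, 9)ᵀ.
Then v_1 = N · v_2 = (-3, 0, 0, 0)ᵀ.

Sanity check: (A − (3)·I) v_1 = (0, 0, 0, 0)ᵀ = 0. ✓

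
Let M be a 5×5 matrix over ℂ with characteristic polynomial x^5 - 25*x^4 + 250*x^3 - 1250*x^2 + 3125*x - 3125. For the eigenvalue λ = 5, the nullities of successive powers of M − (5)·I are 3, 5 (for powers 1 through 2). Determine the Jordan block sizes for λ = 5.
Block sizes for λ = 5: [2, 2, 1]

From the dimensions of kernels of powers, the number of Jordan blocks of size at least j is d_j − d_{j−1} where d_j = dim ker(N^j) (with d_0 = 0). Computing the differences gives [3, 2].
The number of blocks of size exactly k is (#blocks of size ≥ k) − (#blocks of size ≥ k + 1), so the partition is: 1 block(s) of size 1, 2 block(s) of size 2.
In nonincreasing order the block sizes are [2, 2, 1].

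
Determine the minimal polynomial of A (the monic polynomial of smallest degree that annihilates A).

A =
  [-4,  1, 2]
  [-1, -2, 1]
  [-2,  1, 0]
x^3 + 6*x^2 + 12*x + 8

The characteristic polynomial is χ_A(x) = (x + 2)^3, so the eigenvalues are known. The minimal polynomial is
  m_A(x) = Π_λ (x − λ)^{k_λ}
where k_λ is the size of the *largest* Jordan block for λ (equivalently, the smallest k with (A − λI)^k v = 0 for every generalised eigenvector v of λ).

  λ = -2: largest Jordan block has size 3, contributing (x + 2)^3

So m_A(x) = (x + 2)^3 = x^3 + 6*x^2 + 12*x + 8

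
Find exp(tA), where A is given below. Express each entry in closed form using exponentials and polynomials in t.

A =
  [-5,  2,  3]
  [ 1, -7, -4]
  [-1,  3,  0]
e^{tA} =
  [-t*exp(-4*t) + exp(-4*t), t^2*exp(-4*t)/2 + 2*t*exp(-4*t), t^2*exp(-4*t)/2 + 3*t*exp(-4*t)]
  [t*exp(-4*t), -t^2*exp(-4*t)/2 - 3*t*exp(-4*t) + exp(-4*t), -t^2*exp(-4*t)/2 - 4*t*exp(-4*t)]
  [-t*exp(-4*t), t^2*exp(-4*t)/2 + 3*t*exp(-4*t), t^2*exp(-4*t)/2 + 4*t*exp(-4*t) + exp(-4*t)]

Strategy: write A = P · J · P⁻¹ where J is a Jordan canonical form, so e^{tA} = P · e^{tJ} · P⁻¹, and e^{tJ} can be computed block-by-block.

A has Jordan form
J =
  [-4,  1,  0]
  [ 0, -4,  1]
  [ 0,  0, -4]
(up to reordering of blocks).

Per-block formulas:
  For a 3×3 Jordan block J_3(-4): exp(t · J_3(-4)) = e^(-4t)·(I + t·N + (t^2/2)·N^2), where N is the 3×3 nilpotent shift.

After assembling e^{tJ} and conjugating by P, we get:

e^{tA} =
  [-t*exp(-4*t) + exp(-4*t), t^2*exp(-4*t)/2 + 2*t*exp(-4*t), t^2*exp(-4*t)/2 + 3*t*exp(-4*t)]
  [t*exp(-4*t), -t^2*exp(-4*t)/2 - 3*t*exp(-4*t) + exp(-4*t), -t^2*exp(-4*t)/2 - 4*t*exp(-4*t)]
  [-t*exp(-4*t), t^2*exp(-4*t)/2 + 3*t*exp(-4*t), t^2*exp(-4*t)/2 + 4*t*exp(-4*t) + exp(-4*t)]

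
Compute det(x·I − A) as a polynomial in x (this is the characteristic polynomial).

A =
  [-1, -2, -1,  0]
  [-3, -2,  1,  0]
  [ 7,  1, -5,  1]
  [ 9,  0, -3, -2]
x^4 + 10*x^3 + 36*x^2 + 56*x + 32

Expanding det(x·I − A) (e.g. by cofactor expansion or by noting that A is similar to its Jordan form J, which has the same characteristic polynomial as A) gives
  χ_A(x) = x^4 + 10*x^3 + 36*x^2 + 56*x + 32
which factors as (x + 2)^3*(x + 4). The eigenvalues (with algebraic multiplicities) are λ = -4 with multiplicity 1, λ = -2 with multiplicity 3.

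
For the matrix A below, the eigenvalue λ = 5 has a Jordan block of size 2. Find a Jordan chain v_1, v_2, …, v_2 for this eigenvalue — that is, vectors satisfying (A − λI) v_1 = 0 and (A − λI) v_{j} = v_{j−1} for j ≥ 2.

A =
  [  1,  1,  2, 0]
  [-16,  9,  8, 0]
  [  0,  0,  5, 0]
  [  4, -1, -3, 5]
A Jordan chain for λ = 5 of length 2:
v_1 = (-4, -16, 0, 4)ᵀ
v_2 = (1, 0, 0, 0)ᵀ

Let N = A − (5)·I. We want v_2 with N^2 v_2 = 0 but N^1 v_2 ≠ 0; then v_{j-1} := N · v_j for j = 2, …, 2.

Pick v_2 = (1, 0, 0, 0)ᵀ.
Then v_1 = N · v_2 = (-4, -16, 0, 4)ᵀ.

Sanity check: (A − (5)·I) v_1 = (0, 0, 0, 0)ᵀ = 0. ✓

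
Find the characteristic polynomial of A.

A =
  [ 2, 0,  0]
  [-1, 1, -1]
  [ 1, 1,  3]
x^3 - 6*x^2 + 12*x - 8

Expanding det(x·I − A) (e.g. by cofactor expansion or by noting that A is similar to its Jordan form J, which has the same characteristic polynomial as A) gives
  χ_A(x) = x^3 - 6*x^2 + 12*x - 8
which factors as (x - 2)^3. The eigenvalues (with algebraic multiplicities) are λ = 2 with multiplicity 3.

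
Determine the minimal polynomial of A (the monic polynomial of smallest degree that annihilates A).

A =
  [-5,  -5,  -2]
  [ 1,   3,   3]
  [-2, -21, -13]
x^3 + 15*x^2 + 75*x + 125

The characteristic polynomial is χ_A(x) = (x + 5)^3, so the eigenvalues are known. The minimal polynomial is
  m_A(x) = Π_λ (x − λ)^{k_λ}
where k_λ is the size of the *largest* Jordan block for λ (equivalently, the smallest k with (A − λI)^k v = 0 for every generalised eigenvector v of λ).

  λ = -5: largest Jordan block has size 3, contributing (x + 5)^3

So m_A(x) = (x + 5)^3 = x^3 + 15*x^2 + 75*x + 125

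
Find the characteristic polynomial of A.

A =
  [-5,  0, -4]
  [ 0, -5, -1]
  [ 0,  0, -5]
x^3 + 15*x^2 + 75*x + 125

Expanding det(x·I − A) (e.g. by cofactor expansion or by noting that A is similar to its Jordan form J, which has the same characteristic polynomial as A) gives
  χ_A(x) = x^3 + 15*x^2 + 75*x + 125
which factors as (x + 5)^3. The eigenvalues (with algebraic multiplicities) are λ = -5 with multiplicity 3.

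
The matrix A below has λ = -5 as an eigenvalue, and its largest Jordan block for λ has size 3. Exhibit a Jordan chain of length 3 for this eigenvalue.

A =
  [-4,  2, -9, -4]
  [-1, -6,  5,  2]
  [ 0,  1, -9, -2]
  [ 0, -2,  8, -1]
A Jordan chain for λ = -5 of length 3:
v_1 = (-1, 0, -1, 2)ᵀ
v_2 = (1, -1, 0, 0)ᵀ
v_3 = (1, 0, 0, 0)ᵀ

Let N = A − (-5)·I. We want v_3 with N^3 v_3 = 0 but N^2 v_3 ≠ 0; then v_{j-1} := N · v_j for j = 3, …, 2.

Pick v_3 = (1, 0, 0, 0)ᵀ.
Then v_2 = N · v_3 = (1, -1, 0, 0)ᵀ.
Then v_1 = N · v_2 = (-1, 0, -1, 2)ᵀ.

Sanity check: (A − (-5)·I) v_1 = (0, 0, 0, 0)ᵀ = 0. ✓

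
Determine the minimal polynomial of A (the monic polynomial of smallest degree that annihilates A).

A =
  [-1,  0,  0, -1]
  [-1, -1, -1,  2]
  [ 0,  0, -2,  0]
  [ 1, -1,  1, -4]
x^3 + 6*x^2 + 12*x + 8

The characteristic polynomial is χ_A(x) = (x + 2)^4, so the eigenvalues are known. The minimal polynomial is
  m_A(x) = Π_λ (x − λ)^{k_λ}
where k_λ is the size of the *largest* Jordan block for λ (equivalently, the smallest k with (A − λI)^k v = 0 for every generalised eigenvector v of λ).

  λ = -2: largest Jordan block has size 3, contributing (x + 2)^3

So m_A(x) = (x + 2)^3 = x^3 + 6*x^2 + 12*x + 8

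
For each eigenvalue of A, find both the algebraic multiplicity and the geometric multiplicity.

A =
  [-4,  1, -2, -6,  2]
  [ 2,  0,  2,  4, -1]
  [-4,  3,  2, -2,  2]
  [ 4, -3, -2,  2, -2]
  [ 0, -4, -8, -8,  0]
λ = 0: alg = 5, geom = 3

Step 1 — factor the characteristic polynomial to read off the algebraic multiplicities:
  χ_A(x) = x^5

Step 2 — compute geometric multiplicities via the rank-nullity identity g(λ) = n − rank(A − λI):
  rank(A − (0)·I) = 2, so dim ker(A − (0)·I) = n − 2 = 3

Summary:
  λ = 0: algebraic multiplicity = 5, geometric multiplicity = 3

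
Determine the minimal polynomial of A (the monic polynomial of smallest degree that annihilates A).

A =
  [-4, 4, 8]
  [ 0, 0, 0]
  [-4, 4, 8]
x^2 - 4*x

The characteristic polynomial is χ_A(x) = x^2*(x - 4), so the eigenvalues are known. The minimal polynomial is
  m_A(x) = Π_λ (x − λ)^{k_λ}
where k_λ is the size of the *largest* Jordan block for λ (equivalently, the smallest k with (A − λI)^k v = 0 for every generalised eigenvector v of λ).

  λ = 0: largest Jordan block has size 1, contributing (x − 0)
  λ = 4: largest Jordan block has size 1, contributing (x − 4)

So m_A(x) = x*(x - 4) = x^2 - 4*x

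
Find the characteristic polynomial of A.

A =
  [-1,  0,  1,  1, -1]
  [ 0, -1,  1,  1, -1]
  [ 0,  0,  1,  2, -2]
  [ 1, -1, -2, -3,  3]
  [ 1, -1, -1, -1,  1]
x^5 + 3*x^4 + 3*x^3 + x^2

Expanding det(x·I − A) (e.g. by cofactor expansion or by noting that A is similar to its Jordan form J, which has the same characteristic polynomial as A) gives
  χ_A(x) = x^5 + 3*x^4 + 3*x^3 + x^2
which factors as x^2*(x + 1)^3. The eigenvalues (with algebraic multiplicities) are λ = -1 with multiplicity 3, λ = 0 with multiplicity 2.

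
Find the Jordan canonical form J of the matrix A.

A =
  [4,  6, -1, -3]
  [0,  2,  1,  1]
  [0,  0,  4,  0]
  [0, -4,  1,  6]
J_3(4) ⊕ J_1(4)

The characteristic polynomial is
  det(x·I − A) = x^4 - 16*x^3 + 96*x^2 - 256*x + 256 = (x - 4)^4

Eigenvalues and multiplicities (the geometric multiplicity of λ is n − rank(A − λI), which equals the number of Jordan blocks for λ):
  λ = 4: algebraic multiplicity = 4, geometric multiplicity = 2

Determining the block sizes for each eigenvalue:
  λ = 4: with am = 4 and gm = 2, the partition is not yet determined (e.g. several partitions of 4 into 2 parts exist). Let N = A − (4)·I. Computing rank(N^1) = 2, rank(N^2) = 1, rank(N^3) = 0; the number of blocks of size ≥ j is rank(N^{j−1}) − rank(N^j), giving [2, 1, 1]. So we have 1 block(s) of size 3, 1 block(s) of size 1 → block sizes [3, 1]

Assembling the blocks gives a Jordan form
J =
  [4, 1, 0, 0]
  [0, 4, 1, 0]
  [0, 0, 4, 0]
  [0, 0, 0, 4]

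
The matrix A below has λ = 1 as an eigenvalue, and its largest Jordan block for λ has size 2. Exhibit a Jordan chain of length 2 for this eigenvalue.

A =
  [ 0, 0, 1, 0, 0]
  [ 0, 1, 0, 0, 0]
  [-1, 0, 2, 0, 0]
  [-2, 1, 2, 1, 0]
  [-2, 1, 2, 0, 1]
A Jordan chain for λ = 1 of length 2:
v_1 = (-1, 0, -1, -2, -2)ᵀ
v_2 = (1, 0, 0, 0, 0)ᵀ

Let N = A − (1)·I. We want v_2 with N^2 v_2 = 0 but N^1 v_2 ≠ 0; then v_{j-1} := N · v_j for j = 2, …, 2.

Pick v_2 = (1, 0, 0, 0, 0)ᵀ.
Then v_1 = N · v_2 = (-1, 0, -1, -2, -2)ᵀ.

Sanity check: (A − (1)·I) v_1 = (0, 0, 0, 0, 0)ᵀ = 0. ✓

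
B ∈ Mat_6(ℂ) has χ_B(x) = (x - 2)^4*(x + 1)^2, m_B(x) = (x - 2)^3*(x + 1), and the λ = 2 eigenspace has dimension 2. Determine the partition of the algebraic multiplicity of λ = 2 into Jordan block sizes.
Block sizes for λ = 2: [3, 1]

Step 1 — from the characteristic polynomial, algebraic multiplicity of λ = 2 is 4. From dim ker(B − (2)·I) = 2, there are exactly 2 Jordan blocks for λ = 2.
Step 2 — from the minimal polynomial, the factor (x − 2)^3 tells us the largest block for λ = 2 has size 3.
Step 3 — with total size 4, 2 blocks, and largest block 3, the block sizes (in nonincreasing order) are [3, 1].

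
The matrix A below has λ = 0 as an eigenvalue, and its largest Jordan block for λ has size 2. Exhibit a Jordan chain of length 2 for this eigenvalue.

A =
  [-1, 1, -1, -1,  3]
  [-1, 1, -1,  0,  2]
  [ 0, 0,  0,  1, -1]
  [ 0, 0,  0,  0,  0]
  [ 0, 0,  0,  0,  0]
A Jordan chain for λ = 0 of length 2:
v_1 = (-1, -1, 0, 0, 0)ᵀ
v_2 = (1, 0, 0, 0, 0)ᵀ

Let N = A − (0)·I. We want v_2 with N^2 v_2 = 0 but N^1 v_2 ≠ 0; then v_{j-1} := N · v_j for j = 2, …, 2.

Pick v_2 = (1, 0, 0, 0, 0)ᵀ.
Then v_1 = N · v_2 = (-1, -1, 0, 0, 0)ᵀ.

Sanity check: (A − (0)·I) v_1 = (0, 0, 0, 0, 0)ᵀ = 0. ✓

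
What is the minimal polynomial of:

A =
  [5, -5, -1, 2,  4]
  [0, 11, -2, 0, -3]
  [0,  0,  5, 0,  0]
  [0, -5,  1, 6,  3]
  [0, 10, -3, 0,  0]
x^4 - 21*x^3 + 165*x^2 - 575*x + 750

The characteristic polynomial is χ_A(x) = (x - 6)^2*(x - 5)^3, so the eigenvalues are known. The minimal polynomial is
  m_A(x) = Π_λ (x − λ)^{k_λ}
where k_λ is the size of the *largest* Jordan block for λ (equivalently, the smallest k with (A − λI)^k v = 0 for every generalised eigenvector v of λ).

  λ = 5: largest Jordan block has size 3, contributing (x − 5)^3
  λ = 6: largest Jordan block has size 1, contributing (x − 6)

So m_A(x) = (x - 6)*(x - 5)^3 = x^4 - 21*x^3 + 165*x^2 - 575*x + 750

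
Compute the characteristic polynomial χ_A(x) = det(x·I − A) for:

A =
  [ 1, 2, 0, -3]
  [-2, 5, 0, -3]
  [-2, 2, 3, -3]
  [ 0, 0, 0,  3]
x^4 - 12*x^3 + 54*x^2 - 108*x + 81

Expanding det(x·I − A) (e.g. by cofactor expansion or by noting that A is similar to its Jordan form J, which has the same characteristic polynomial as A) gives
  χ_A(x) = x^4 - 12*x^3 + 54*x^2 - 108*x + 81
which factors as (x - 3)^4. The eigenvalues (with algebraic multiplicities) are λ = 3 with multiplicity 4.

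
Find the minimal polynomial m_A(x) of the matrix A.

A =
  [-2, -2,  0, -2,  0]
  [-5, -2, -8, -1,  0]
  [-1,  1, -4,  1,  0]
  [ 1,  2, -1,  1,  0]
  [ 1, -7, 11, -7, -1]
x^4 + 7*x^3 + 15*x^2 + 13*x + 4

The characteristic polynomial is χ_A(x) = (x + 1)^4*(x + 4), so the eigenvalues are known. The minimal polynomial is
  m_A(x) = Π_λ (x − λ)^{k_λ}
where k_λ is the size of the *largest* Jordan block for λ (equivalently, the smallest k with (A − λI)^k v = 0 for every generalised eigenvector v of λ).

  λ = -4: largest Jordan block has size 1, contributing (x + 4)
  λ = -1: largest Jordan block has size 3, contributing (x + 1)^3

So m_A(x) = (x + 1)^3*(x + 4) = x^4 + 7*x^3 + 15*x^2 + 13*x + 4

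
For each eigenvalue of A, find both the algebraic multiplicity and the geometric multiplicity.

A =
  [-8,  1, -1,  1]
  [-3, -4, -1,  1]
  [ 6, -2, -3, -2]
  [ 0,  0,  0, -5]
λ = -5: alg = 4, geom = 3

Step 1 — factor the characteristic polynomial to read off the algebraic multiplicities:
  χ_A(x) = (x + 5)^4

Step 2 — compute geometric multiplicities via the rank-nullity identity g(λ) = n − rank(A − λI):
  rank(A − (-5)·I) = 1, so dim ker(A − (-5)·I) = n − 1 = 3

Summary:
  λ = -5: algebraic multiplicity = 4, geometric multiplicity = 3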